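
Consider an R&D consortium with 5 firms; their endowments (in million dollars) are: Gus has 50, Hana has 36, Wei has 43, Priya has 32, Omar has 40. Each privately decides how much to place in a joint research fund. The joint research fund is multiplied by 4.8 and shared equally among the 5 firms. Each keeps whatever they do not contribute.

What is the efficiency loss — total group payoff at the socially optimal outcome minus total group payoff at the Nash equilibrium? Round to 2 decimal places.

763.80 million dollars

The private return per contributed unit is 4.8/5 = 0.9600 < 1 for every player regardless of endowment, so the Nash equilibrium is zero contribution and the group total is Σ E_j = 50 + 36 + 43 + 32 + 40 = 201.
Each contributed unit returns 4.800 to the group, so the social optimum is full contribution by everyone: group total = 4.800 × 201 = 964.80.
Efficiency loss = (4.800 − 1) × 201 = 763.80.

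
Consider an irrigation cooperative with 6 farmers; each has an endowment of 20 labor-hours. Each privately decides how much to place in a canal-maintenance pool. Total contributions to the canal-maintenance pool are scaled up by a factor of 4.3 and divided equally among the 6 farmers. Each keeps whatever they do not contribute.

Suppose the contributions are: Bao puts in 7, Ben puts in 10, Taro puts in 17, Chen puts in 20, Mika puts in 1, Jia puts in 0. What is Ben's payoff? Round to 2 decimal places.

Total contributed: 7 + 10 + 17 + 20 + 1 + 0 = 55.
Each receives 4.3 × 55 / 6 = 39.42 from the canal-maintenance pool.
Ben keeps 20 − 10 = 10, so Ben's payoff is 10 + 39.42 = 49.42.

49.42 labor-hours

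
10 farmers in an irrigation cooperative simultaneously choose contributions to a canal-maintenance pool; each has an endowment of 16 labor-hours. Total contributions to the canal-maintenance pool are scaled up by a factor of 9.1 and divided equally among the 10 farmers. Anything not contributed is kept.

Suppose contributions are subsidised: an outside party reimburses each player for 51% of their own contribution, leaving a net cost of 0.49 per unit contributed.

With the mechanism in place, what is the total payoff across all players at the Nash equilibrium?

Under the mechanism each unit contributed yields (9.1/10) / 0.49 = 1.8571 back to its contributor per unit of net cost, which exceeds 1, making full contribution the dominant choice for everyone.
At the Nash equilibrium everyone contributes 16. Group total payoff = 10 × (16 × 0.51 + 9.1 × 16) = 1537.60.

1537.60 labor-hours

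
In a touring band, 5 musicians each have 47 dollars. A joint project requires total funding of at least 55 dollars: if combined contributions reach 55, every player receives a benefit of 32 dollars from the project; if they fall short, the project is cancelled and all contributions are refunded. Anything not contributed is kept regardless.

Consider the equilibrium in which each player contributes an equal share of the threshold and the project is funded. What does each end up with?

68 dollars

Equal share of the threshold: 55/5 = 11.
At this profile no one gains by cutting their contribution: any cut drops the total below 55, the project is cancelled, contributions are refunded, and the deviator ends with 47, which is less than 47 − 11 + 32 = 68. Contributing more than 11 just wastes the excess. So contributing exactly 11 is a best response.
Each player's payoff: 47 − 11 + 32 = 68.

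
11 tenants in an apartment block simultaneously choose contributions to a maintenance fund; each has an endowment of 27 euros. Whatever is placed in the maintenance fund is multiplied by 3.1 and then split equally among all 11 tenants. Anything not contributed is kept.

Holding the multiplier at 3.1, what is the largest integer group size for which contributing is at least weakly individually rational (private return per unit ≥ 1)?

Private return per unit is 3.1/(group size), which is ≥ 1 whenever the group size is ≤ 3.1.
The largest such integer is 3.

3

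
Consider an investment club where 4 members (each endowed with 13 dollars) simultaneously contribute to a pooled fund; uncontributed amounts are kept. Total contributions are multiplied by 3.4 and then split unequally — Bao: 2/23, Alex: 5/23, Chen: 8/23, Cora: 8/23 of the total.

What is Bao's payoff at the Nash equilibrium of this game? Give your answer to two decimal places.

For player j, contributing a unit is worthwhile iff 3.4 × (j's share) ≥ 1, i.e. iff j's share is at least 0.2941.
The shares above 0.2941 belong to Chen and Cora, contributing 13 each; the remaining 2 contribute 0. Total contributed: 26.
Bao keeps 13 and receives 3.4 × 26 × 2/23 = 7.69 from the pooled fund, for a payoff of 20.69.

20.69 dollars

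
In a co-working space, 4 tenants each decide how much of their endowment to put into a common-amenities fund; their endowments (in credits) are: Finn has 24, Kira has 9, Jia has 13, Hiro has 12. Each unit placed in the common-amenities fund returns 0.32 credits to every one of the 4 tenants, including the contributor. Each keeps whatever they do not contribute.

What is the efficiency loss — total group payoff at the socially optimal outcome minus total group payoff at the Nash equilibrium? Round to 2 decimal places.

The private return per contributed unit is 0.32 < 1 for everyone, so the Nash equilibrium is zero contribution and the group total is Σ E_j = 24 + 9 + 13 + 12 = 58.
Each contributed unit returns 1.280 to the group, so the social optimum is full contribution by everyone: group total = 1.280 × 58 = 74.24.
Efficiency loss = (1.280 − 1) × 58 = 16.24.

16.24 credits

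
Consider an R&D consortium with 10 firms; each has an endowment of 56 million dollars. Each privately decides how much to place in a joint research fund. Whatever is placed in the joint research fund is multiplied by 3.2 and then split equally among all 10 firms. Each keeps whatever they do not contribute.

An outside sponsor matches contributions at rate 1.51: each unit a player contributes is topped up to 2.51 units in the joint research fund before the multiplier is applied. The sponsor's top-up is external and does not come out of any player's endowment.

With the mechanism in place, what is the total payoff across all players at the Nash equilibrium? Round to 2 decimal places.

The effective private return is 3.2 × 2.51 / 10 = 0.8032, which is still under 1, so the mechanism doesn't change anyone's dominant strategy: zero contribution.
At the Nash equilibrium no one contributes; group total payoff = 10 × 56 = 560.

560.00 million dollars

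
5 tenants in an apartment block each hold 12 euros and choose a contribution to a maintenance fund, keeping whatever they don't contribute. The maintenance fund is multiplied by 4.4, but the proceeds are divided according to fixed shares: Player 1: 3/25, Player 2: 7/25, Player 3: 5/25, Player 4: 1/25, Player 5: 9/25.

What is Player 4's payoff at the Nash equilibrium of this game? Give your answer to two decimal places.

For player j, contributing a unit is worthwhile iff 4.4 × (j's share) ≥ 1, i.e. iff j's share is at least 0.2273.
Player 2 and Player 5 are above the threshold, contributing 12 each; the remaining 3 contribute 0. Total contributed: 24.
Player 4 keeps 12 and receives 4.4 × 24 × 1/25 = 4.22 from the maintenance fund, for a payoff of 16.22.

16.22 euros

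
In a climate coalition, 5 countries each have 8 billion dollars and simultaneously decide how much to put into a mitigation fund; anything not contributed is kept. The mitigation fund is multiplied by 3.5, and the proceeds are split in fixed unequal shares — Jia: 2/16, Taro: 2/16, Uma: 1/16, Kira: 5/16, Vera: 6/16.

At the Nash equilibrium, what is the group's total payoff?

80.00 billion dollars

Player j's private return per contributed unit is 3.5 × (j's share). Contributing is weakly dominant for j when that share is at least 1/3.5 = 0.2857, and contributing 0 is dominant otherwise.
The shares above 0.2857 belong to Kira and Vera, contributing 8 each; the remaining 3 contribute 0. Total contributed: 16.
The mitigation fund pays out 3.5 × 16 = 56.00 in total (split across the unequal shares, but the aggregate is all that matters for the group sum).
The 3 free-riders keep 8 each, adding 24. Group total = 24 + 56.00 = 80.00.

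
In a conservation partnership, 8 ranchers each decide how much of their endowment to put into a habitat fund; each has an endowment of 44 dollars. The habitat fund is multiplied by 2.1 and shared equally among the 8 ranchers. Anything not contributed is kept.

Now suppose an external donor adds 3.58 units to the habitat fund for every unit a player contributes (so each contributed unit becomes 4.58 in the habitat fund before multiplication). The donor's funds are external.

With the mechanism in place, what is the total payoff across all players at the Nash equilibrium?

3385.54 dollars

The effective private return per unit is now 2.1 × 4.58 / 8 = 1.2023 > 1, so every player's dominant strategy flips to full contribution.
At the Nash equilibrium everyone contributes 44. Group total payoff = 2.1 × 4.58 × 352 = 3385.54.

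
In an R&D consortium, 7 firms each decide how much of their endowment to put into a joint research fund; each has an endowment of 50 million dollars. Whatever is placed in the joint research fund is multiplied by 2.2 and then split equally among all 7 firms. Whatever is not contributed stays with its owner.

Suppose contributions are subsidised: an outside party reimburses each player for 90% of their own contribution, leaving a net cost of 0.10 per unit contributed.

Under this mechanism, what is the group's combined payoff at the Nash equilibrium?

1085.00 million dollars

With the mechanism, a contributed unit returns (2.2/7) / 0.10 = 3.1429 per unit of net cost to the contributor — now above 1 — so contributing fully is weakly dominant for every player.
At the Nash equilibrium everyone contributes 50. Group total payoff = 7 × (50 × 0.90 + 2.2 × 50) = 1085.00.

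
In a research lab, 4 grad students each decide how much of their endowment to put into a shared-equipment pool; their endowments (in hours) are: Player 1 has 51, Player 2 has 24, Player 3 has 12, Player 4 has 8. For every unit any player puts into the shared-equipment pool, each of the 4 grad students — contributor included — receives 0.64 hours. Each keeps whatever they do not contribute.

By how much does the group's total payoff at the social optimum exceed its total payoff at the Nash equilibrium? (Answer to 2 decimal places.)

The private return per contributed unit is 0.64 < 1 for everyone, so the Nash equilibrium is zero contribution and the group total is Σ E_j = 51 + 24 + 12 + 8 = 95.
Each contributed unit returns 2.560 to the group, so the social optimum is full contribution by everyone: group total = 2.560 × 95 = 243.20.
Efficiency loss = (2.560 − 1) × 95 = 148.20.

148.20 hours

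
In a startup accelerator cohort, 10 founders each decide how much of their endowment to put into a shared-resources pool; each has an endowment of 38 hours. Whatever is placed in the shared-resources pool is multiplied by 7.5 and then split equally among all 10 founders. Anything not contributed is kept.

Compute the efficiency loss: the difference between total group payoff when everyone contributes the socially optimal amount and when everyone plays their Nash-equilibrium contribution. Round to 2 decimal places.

2470.00 hours

Each contributed unit returns 7.5/10 = 0.7500 to its contributor — below 1 — so contributing 0 is dominant for every player. At the Nash equilibrium everyone keeps their 38, and the group total is 10 × 38 = 380.
Each contributed unit returns 7.500 to the group as a whole (0.7500 to each of 10 players), which exceeds 1, so the social optimum is full contribution: group total = 7.500 × 380 = 2850.00.
Efficiency loss = 2850.00 − 380 = 2470.00.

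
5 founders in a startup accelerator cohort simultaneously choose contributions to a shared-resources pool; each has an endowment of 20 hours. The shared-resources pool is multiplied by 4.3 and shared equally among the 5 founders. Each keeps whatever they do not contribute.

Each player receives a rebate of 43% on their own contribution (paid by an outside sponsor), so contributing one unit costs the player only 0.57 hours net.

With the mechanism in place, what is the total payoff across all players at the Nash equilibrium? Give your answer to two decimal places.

With the mechanism, a contributed unit returns (4.3/5) / 0.57 = 1.5088 per unit of net cost to the contributor — now above 1 — so contributing fully is weakly dominant for every player.
So the Nash equilibrium is full contribution by all 5; the group earns 5 × (20 × 0.43 + 4.3 × 20) = 473.00.

473.00 hours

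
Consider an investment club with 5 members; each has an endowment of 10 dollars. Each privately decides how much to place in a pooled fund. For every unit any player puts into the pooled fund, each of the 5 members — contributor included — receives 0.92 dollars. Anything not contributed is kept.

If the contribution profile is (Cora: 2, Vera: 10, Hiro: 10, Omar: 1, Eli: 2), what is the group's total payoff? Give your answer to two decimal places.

Total contributed: 2 + 10 + 10 + 1 + 2 = 25; total kept: 5 × 10 − 25 = 25.
The pooled fund pays out 0.92 × 5 × 25 = 115.00 in aggregate.
Group total = 25 + 115.00 = 140.00.

140.00 dollars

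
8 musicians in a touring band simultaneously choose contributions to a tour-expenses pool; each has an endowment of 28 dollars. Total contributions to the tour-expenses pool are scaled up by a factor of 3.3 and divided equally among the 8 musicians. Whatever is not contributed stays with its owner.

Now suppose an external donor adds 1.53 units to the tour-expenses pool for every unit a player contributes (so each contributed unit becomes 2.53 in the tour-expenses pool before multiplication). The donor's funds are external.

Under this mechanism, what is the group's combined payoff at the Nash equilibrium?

The effective private return per unit is now 3.3 × 2.53 / 8 = 1.0436 > 1, so every player's dominant strategy flips to full contribution.
So the Nash equilibrium is full contribution by all 8; the group earns 3.3 × 2.53 × 224 = 1870.18.

1870.18 dollars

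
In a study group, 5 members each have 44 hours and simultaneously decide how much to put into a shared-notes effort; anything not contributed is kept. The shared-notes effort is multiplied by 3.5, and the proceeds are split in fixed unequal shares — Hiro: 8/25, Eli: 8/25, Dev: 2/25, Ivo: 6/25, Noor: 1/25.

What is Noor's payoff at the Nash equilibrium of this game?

56.32 hours

Each unit j contributes comes back to j as 3.5 × (j's share), so j prefers to contribute only if that share exceeds 1/3.5 = 0.2857; otherwise keeping the unit dominates.
Hiro and Eli clear that bar, contributing 44 each; the remaining 3 contribute 0. Total contributed: 88.
Noor keeps 44 and receives 3.5 × 88 × 1/25 = 12.32 from the shared-notes effort, for a payoff of 56.32.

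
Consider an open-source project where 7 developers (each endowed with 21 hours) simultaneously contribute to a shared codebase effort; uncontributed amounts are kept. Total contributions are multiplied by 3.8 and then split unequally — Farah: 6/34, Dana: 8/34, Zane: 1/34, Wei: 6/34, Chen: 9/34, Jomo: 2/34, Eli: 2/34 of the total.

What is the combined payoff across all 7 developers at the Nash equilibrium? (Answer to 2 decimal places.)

205.80 hours

Player j's private return per contributed unit is 3.8 × (j's share). Contributing is weakly dominant for j when that share is at least 1/3.8 = 0.2632, and contributing 0 is dominant otherwise.
Chen alone (share 9/34) is above the threshold, contributing 21; the remaining 6 contribute 0. Total contributed: 21.
The shared codebase effort pays out 3.8 × 21 = 79.80 in total (split across the unequal shares, but the aggregate is all that matters for the group sum).
The 6 free-riders keep 21 each, adding 126. Group total = 126 + 79.80 = 205.80.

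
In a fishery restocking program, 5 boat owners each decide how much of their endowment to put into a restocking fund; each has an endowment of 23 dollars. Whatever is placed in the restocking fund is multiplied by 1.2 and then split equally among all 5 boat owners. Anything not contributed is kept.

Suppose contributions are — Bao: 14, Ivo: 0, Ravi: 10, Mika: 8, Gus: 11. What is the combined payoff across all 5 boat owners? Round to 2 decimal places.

123.60 dollars

Total contributed: 14 + 0 + 10 + 8 + 11 = 43; total kept: 5 × 23 − 43 = 72.
The restocking fund pays out 1.2 × 43 = 51.60 in aggregate.
Group total = 72 + 51.60 = 123.60.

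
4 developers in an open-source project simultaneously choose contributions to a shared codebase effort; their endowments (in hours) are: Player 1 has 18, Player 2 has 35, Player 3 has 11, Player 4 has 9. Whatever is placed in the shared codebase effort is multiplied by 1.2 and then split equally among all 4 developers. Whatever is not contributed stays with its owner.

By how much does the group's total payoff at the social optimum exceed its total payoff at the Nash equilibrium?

14.60 hours

The private return per contributed unit is 1.2/4 = 0.3000 < 1 for every player regardless of endowment, so the Nash equilibrium is zero contribution and the group total is Σ E_j = 18 + 35 + 11 + 9 = 73.
Each contributed unit returns 1.200 to the group, so the social optimum is full contribution by everyone: group total = 1.200 × 73 = 87.60.
Efficiency loss = (1.200 − 1) × 73 = 14.60.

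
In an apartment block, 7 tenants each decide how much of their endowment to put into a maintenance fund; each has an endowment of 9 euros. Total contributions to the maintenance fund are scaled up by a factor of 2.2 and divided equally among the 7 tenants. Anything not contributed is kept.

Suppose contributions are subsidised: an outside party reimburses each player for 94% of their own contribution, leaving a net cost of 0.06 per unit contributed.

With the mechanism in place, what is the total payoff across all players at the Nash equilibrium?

The effective private return per unit is now (2.2/7) / 0.06 = 5.2381 > 1, so every player's dominant strategy flips to full contribution.
So the Nash equilibrium is full contribution by all 7; the group earns 7 × (9 × 0.94 + 2.2 × 9) = 197.82.

197.82 euros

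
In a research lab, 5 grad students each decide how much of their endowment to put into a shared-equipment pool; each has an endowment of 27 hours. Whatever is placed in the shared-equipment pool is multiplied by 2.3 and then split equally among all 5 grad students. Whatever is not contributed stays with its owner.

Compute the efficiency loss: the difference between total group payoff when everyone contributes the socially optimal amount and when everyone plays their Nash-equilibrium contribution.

Each contributed unit returns 2.3/5 = 0.4600 to its contributor — below 1 — so contributing 0 is dominant for every player. At the Nash equilibrium everyone keeps their 27, and the group total is 5 × 27 = 135.
Each contributed unit returns 2.300 to the group as a whole (0.4600 to each of 5 players), which exceeds 1, so the social optimum is full contribution: group total = 2.300 × 135 = 310.50.
Efficiency loss = 310.50 − 135 = 175.50.

175.50 hours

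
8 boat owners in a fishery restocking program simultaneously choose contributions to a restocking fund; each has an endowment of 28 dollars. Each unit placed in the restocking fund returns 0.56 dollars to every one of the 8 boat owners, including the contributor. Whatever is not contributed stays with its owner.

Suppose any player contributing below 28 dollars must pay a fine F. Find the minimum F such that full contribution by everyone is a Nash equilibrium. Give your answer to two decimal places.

Given the others contribute fully, the best deviation is to contribute 0 (any partial contribution still incurs the fine and gives up units whose private return 0.56 is below 1).
Deviating from 28 to 0 saves 28 dollars but forfeits the deviator's share of the drop in the restocking fund: 0.56 × 28 = 15.68.
So the deviation gain is 28 − 15.68 = 12.32, and the fine must be at least 12.32 dollars to wipe it out.

12.32 dollars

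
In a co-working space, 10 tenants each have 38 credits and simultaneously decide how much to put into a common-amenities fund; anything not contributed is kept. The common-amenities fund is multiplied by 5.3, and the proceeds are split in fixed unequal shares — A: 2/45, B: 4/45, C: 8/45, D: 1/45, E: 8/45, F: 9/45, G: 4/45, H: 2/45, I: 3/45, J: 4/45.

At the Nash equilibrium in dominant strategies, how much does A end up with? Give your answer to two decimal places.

46.95 credits

A player with share s gets back 5.3·s per unit contributed, so full contribution is dominant for anyone with s > 1/5.3 = 0.1887 and zero contribution is dominant for anyone below.
The only share above 0.1887 is F's 9/45, contributing 38; the remaining 9 contribute 0. Total contributed: 38.
A keeps 38 and receives 5.3 × 38 × 2/45 = 8.95 from the common-amenities fund, for a payoff of 46.95.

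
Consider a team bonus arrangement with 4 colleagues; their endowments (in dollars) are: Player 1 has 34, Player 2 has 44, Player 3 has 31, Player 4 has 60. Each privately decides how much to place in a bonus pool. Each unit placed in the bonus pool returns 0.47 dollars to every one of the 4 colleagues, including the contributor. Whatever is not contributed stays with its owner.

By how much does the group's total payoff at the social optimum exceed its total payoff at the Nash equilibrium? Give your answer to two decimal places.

148.72 dollars

The private return per contributed unit is 0.47 < 1 for everyone, so the Nash equilibrium is zero contribution and the group total is Σ E_j = 34 + 44 + 31 + 60 = 169.
Each contributed unit returns 1.880 to the group, so the social optimum is full contribution by everyone: group total = 1.880 × 169 = 317.72.
Efficiency loss = (1.880 − 1) × 169 = 148.72.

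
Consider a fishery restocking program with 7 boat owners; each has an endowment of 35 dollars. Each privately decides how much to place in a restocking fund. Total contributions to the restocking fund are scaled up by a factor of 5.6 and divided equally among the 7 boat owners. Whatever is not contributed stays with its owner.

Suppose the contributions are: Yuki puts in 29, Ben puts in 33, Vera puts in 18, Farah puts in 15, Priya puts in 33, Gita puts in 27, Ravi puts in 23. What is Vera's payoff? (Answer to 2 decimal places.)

159.40 dollars

Total contributed: 29 + 33 + 18 + 15 + 33 + 27 + 23 = 178.
Each receives 5.6 × 178 / 7 = 142.40 from the restocking fund.
Vera keeps 35 − 18 = 17, so Vera's payoff is 17 + 142.40 = 159.40.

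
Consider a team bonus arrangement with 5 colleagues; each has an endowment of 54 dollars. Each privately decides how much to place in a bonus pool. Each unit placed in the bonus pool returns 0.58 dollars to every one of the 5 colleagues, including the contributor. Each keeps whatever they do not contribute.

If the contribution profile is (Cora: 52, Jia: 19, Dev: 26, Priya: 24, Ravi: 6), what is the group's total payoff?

511.30 dollars

Total contributed: 52 + 19 + 26 + 24 + 6 = 127; total kept: 5 × 54 − 127 = 143.
The bonus pool pays out 0.58 × 5 × 127 = 368.30 in aggregate.
Group total = 143 + 368.30 = 511.30.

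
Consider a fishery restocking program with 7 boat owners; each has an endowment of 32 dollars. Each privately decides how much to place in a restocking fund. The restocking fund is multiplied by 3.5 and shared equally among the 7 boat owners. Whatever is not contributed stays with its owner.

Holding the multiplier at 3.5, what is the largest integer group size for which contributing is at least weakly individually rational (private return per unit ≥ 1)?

3

Private return per unit is 3.5/(group size), which is ≥ 1 whenever the group size is ≤ 3.5.
The largest such integer is 3.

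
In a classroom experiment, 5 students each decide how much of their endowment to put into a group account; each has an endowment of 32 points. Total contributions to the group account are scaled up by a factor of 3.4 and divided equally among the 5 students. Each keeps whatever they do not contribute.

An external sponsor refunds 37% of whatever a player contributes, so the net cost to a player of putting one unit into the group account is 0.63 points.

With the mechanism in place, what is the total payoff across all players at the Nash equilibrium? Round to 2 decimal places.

603.20 points

With the mechanism, a contributed unit returns (3.4/5) / 0.63 = 1.0794 per unit of net cost to the contributor — now above 1 — so contributing fully is weakly dominant for every player.
At the Nash equilibrium everyone contributes 32. Group total payoff = 5 × (32 × 0.37 + 3.4 × 32) = 603.20.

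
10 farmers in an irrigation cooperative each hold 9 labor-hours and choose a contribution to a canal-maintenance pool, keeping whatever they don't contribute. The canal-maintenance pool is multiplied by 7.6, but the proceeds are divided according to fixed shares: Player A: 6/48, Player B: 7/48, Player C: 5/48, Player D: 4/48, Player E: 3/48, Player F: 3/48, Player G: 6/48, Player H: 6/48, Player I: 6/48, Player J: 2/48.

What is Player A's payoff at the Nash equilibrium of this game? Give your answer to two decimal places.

17.55 labor-hours

Each unit j contributes comes back to j as 7.6 × (j's share), so j prefers to contribute only if that share exceeds 1/7.6 = 0.1316; otherwise keeping the unit dominates.
Only Player B (7/48) clears that bar, contributing 9; the remaining 9 contribute 0. Total contributed: 9.
Player A keeps 9 and receives 7.6 × 9 × 6/48 = 8.55 from the canal-maintenance pool, for a payoff of 17.55.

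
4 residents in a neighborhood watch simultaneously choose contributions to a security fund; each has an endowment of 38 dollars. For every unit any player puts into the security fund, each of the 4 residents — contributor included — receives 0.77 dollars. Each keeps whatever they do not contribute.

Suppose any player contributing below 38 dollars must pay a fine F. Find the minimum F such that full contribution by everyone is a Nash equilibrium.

8.74 dollars

Given the others contribute fully, the best deviation is to contribute 0 (any partial contribution still incurs the fine and gives up units whose private return 0.77 is below 1).
Deviating from 38 to 0 saves 38 dollars but forfeits the deviator's share of the drop in the security fund: 0.77 × 38 = 29.26.
So the deviation gain is 38 − 29.26 = 8.74, and the fine must be at least 8.74 dollars to wipe it out.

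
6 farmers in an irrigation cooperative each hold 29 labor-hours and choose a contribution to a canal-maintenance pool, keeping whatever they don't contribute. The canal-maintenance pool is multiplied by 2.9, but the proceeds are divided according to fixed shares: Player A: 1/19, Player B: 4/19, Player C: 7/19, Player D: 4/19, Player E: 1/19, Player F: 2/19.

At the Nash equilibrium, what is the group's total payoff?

For player j, contributing a unit is worthwhile iff 2.9 × (j's share) ≥ 1, i.e. iff j's share is at least 0.3448.
The only share above 0.3448 is Player C's 7/19, contributing 29; the remaining 5 contribute 0. Total contributed: 29.
The canal-maintenance pool pays out 2.9 × 29 = 84.10 in total (split across the unequal shares, but the aggregate is all that matters for the group sum).
The 5 free-riders keep 29 each, adding 145. Group total = 145 + 84.10 = 229.10.

229.10 labor-hours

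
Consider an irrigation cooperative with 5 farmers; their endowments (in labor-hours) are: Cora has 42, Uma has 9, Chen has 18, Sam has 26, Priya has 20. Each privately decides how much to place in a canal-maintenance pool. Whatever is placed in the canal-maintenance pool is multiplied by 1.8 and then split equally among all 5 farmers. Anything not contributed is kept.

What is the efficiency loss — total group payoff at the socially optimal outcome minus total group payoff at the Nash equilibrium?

The private return per contributed unit is 1.8/5 = 0.3600 < 1 for every player regardless of endowment, so the Nash equilibrium is zero contribution and the group total is Σ E_j = 42 + 9 + 18 + 26 + 20 = 115.
Each contributed unit returns 1.800 to the group, so the social optimum is full contribution by everyone: group total = 1.800 × 115 = 207.00.
Efficiency loss = (1.800 − 1) × 115 = 92.00.

92.00 labor-hours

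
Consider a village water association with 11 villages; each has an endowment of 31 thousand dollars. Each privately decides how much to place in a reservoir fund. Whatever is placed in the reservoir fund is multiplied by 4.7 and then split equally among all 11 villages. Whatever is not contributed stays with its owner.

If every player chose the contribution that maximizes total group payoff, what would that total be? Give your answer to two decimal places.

Each contributed unit returns 4.700 to the group as a whole (0.4273 to each of 11 players), which exceeds 1, so the social optimum is full contribution: group total = 4.700 × 341 = 1602.70.

1602.70 thousand dollars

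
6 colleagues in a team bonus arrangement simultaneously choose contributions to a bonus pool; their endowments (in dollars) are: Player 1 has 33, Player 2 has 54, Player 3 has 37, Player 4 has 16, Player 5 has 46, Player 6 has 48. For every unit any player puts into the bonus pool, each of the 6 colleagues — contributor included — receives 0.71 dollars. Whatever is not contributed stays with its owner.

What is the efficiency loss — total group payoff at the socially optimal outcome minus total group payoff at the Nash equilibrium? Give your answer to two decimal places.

762.84 dollars

The private return per contributed unit is 0.71 < 1 for everyone, so the Nash equilibrium is zero contribution and the group total is Σ E_j = 33 + 54 + 37 + 16 + 46 + 48 = 234.
Each contributed unit returns 4.260 to the group, so the social optimum is full contribution by everyone: group total = 4.260 × 234 = 996.84.
Efficiency loss = (4.260 − 1) × 234 = 762.84.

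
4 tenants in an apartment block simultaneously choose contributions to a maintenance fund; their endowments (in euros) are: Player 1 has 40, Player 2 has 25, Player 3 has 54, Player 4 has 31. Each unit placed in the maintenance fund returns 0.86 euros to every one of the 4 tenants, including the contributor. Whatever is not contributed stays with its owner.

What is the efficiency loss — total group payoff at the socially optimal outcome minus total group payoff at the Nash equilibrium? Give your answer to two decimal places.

The private return per contributed unit is 0.86 < 1 for everyone, so the Nash equilibrium is zero contribution and the group total is Σ E_j = 40 + 25 + 54 + 31 = 150.
Each contributed unit returns 3.440 to the group, so the social optimum is full contribution by everyone: group total = 3.440 × 150 = 516.00.
Efficiency loss = (3.440 − 1) × 150 = 366.00.

366.00 euros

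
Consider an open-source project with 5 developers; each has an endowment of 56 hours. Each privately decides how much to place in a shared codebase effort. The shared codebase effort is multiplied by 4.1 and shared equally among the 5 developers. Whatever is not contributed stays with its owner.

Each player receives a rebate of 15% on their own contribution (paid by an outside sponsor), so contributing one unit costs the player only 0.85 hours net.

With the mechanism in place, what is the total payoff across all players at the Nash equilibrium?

Even with the mechanism, each unit contributed returns only (4.1/5) / 0.85 = 0.9647 per unit of net cost, so contributing nothing is still dominant.
At the Nash equilibrium no one contributes; group total payoff = 5 × 56 = 280.

280.00 hours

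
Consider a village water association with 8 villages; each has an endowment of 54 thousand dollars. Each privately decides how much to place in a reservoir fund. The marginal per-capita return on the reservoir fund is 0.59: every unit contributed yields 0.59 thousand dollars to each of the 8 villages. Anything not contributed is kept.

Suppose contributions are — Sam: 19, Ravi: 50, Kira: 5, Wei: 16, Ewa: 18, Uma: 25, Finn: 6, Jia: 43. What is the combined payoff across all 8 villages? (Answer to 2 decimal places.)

Total contributed: 19 + 50 + 5 + 16 + 18 + 25 + 6 + 43 = 182; total kept: 8 × 54 − 182 = 250.
The reservoir fund pays out 0.59 × 8 × 182 = 859.04 in aggregate.
Group total = 250 + 859.04 = 1109.04.

1109.04 thousand dollars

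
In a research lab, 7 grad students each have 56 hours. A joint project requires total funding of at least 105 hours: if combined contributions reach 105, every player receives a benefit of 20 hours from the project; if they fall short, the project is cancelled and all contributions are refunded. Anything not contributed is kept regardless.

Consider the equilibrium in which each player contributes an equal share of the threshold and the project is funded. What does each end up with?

61 hours

Equal share of the threshold: 105/7 = 15.
At this profile no one gains by cutting their contribution: any cut drops the total below 105, the project is cancelled, contributions are refunded, and the deviator ends with 56, which is less than 56 − 15 + 20 = 61. Contributing more than 15 just wastes the excess. So contributing exactly 15 is a best response.
Each player's payoff: 56 − 15 + 20 = 61.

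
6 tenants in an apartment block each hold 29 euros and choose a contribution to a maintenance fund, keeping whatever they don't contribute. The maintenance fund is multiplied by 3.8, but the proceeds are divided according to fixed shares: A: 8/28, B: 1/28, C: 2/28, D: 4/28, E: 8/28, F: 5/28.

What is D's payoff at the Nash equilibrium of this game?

A player with share s gets back 3.8·s per unit contributed, so full contribution is dominant for anyone with s > 1/3.8 = 0.2632 and zero contribution is dominant for anyone below.
A and E are above the threshold, contributing 29 each; the remaining 4 contribute 0. Total contributed: 58.
D keeps 29 and receives 3.8 × 58 × 4/28 = 31.49 from the maintenance fund, for a payoff of 60.49.

60.49 euros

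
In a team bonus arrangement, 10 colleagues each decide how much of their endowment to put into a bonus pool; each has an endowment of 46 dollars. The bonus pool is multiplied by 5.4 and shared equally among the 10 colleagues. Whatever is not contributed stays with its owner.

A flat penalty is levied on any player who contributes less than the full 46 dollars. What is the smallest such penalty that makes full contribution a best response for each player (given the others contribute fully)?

21.16 dollars

Given the others contribute fully, the best deviation is to contribute 0 (any partial contribution still incurs the fine and gives up units whose private return 0.5400 is below 1).
Deviating from 46 to 0 saves 46 dollars but forfeits the deviator's share of the drop in the bonus pool: 5.4/10 × 46 = 24.84.
So the deviation gain is 46 − 24.84 = 21.16, and the fine must be at least 21.16 dollars to wipe it out.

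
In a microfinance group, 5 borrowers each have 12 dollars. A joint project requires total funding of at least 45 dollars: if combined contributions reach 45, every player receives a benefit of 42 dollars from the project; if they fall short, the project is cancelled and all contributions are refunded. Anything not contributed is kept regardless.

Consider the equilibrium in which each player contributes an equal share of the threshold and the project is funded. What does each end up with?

Equal share of the threshold: 45/5 = 9.
At this profile no one gains by cutting their contribution: any cut drops the total below 45, the project is cancelled, contributions are refunded, and the deviator ends with 12, which is less than 12 − 9 + 42 = 45. Contributing more than 9 just wastes the excess. So contributing exactly 9 is a best response.
Each player's payoff: 12 − 9 + 42 = 45.

45 dollars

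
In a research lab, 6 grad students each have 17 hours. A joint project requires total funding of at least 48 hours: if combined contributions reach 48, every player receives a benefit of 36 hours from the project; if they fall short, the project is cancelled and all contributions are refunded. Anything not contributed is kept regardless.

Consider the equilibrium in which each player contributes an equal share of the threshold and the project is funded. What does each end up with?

Equal share of the threshold: 48/6 = 8.
At this profile no one gains by cutting their contribution: any cut drops the total below 48, the project is cancelled, contributions are refunded, and the deviator ends with 17, which is less than 17 − 8 + 36 = 45. Contributing more than 8 just wastes the excess. So contributing exactly 8 is a best response.
Each player's payoff: 17 − 8 + 36 = 45.

45 hours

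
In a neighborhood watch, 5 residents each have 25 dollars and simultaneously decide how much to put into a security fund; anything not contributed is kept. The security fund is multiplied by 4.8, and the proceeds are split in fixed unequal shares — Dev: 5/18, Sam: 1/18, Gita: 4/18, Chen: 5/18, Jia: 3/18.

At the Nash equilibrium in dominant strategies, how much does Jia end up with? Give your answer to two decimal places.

85.00 dollars

For player j, contributing a unit is worthwhile iff 4.8 × (j's share) ≥ 1, i.e. iff j's share is at least 0.2083.
Dev, Gita and Chen clear that bar, contributing 25 each; the remaining 2 contribute 0. Total contributed: 75.
Jia keeps 25 and receives 4.8 × 75 × 3/18 = 60.00 from the security fund, for a payoff of 85.00.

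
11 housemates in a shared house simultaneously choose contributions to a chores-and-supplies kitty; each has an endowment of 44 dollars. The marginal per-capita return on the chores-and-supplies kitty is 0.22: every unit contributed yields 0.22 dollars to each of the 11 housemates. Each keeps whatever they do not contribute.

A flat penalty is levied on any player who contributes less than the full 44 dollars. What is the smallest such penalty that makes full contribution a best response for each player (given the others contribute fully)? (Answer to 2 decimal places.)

34.32 dollars

Given the others contribute fully, the best deviation is to contribute 0 (any partial contribution still incurs the fine and gives up units whose private return 0.22 is below 1).
Deviating from 44 to 0 saves 44 dollars but forfeits the deviator's share of the drop in the chores-and-supplies kitty: 0.22 × 44 = 9.68.
So the deviation gain is 44 − 9.68 = 34.32, and the fine must be at least 34.32 dollars to wipe it out.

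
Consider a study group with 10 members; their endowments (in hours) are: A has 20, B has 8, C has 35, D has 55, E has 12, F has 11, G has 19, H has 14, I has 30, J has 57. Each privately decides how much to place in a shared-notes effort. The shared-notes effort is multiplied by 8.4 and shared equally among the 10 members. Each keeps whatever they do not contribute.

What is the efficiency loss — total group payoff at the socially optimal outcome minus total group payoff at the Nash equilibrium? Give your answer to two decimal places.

The private return per contributed unit is 8.4/10 = 0.8400 < 1 for every player regardless of endowment, so the Nash equilibrium is zero contribution and the group total is Σ E_j = 20 + 8 + 35 + 55 + 12 + 11 + 19 + 14 + 30 + 57 = 261.
Each contributed unit returns 8.400 to the group, so the social optimum is full contribution by everyone: group total = 8.400 × 261 = 2192.40.
Efficiency loss = (8.400 − 1) × 261 = 1931.40.

1931.40 hours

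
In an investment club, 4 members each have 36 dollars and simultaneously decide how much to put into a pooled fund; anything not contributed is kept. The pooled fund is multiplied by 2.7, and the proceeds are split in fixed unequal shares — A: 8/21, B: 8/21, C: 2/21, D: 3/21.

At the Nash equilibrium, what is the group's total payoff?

266.40 dollars

A player with share s gets back 2.7·s per unit contributed, so full contribution is dominant for anyone with s > 1/2.7 = 0.3704 and zero contribution is dominant for anyone below.
The shares above 0.3704 belong to A and B, contributing 36 each; the remaining 2 contribute 0. Total contributed: 72.
The pooled fund pays out 2.7 × 72 = 194.40 in total (split across the unequal shares, but the aggregate is all that matters for the group sum).
The 2 free-riders keep 36 each, adding 72. Group total = 72 + 194.40 = 266.40.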